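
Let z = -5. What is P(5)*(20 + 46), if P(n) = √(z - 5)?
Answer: 66*I*√10 ≈ 208.71*I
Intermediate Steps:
P(n) = I*√10 (P(n) = √(-5 - 5) = √(-10) = I*√10)
P(5)*(20 + 46) = (I*√10)*(20 + 46) = (I*√10)*66 = 66*I*√10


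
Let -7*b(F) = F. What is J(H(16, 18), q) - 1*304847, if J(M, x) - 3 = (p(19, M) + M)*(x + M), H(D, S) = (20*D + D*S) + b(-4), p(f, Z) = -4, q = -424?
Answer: -9469612/49 ≈ -1.9326e+5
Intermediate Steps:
b(F) = -F/7
H(D, S) = 4/7 + 20*D + D*S (H(D, S) = (20*D + D*S) - ⅐*(-4) = (20*D + D*S) + 4/7 = 4/7 + 20*D + D*S)
J(M, x) = 3 + (-4 + M)*(M + x) (J(M, x) = 3 + (-4 + M)*(x + M) = 3 + (-4 + M)*(M + x))
J(H(16, 18), q) - 1*304847 = (3 + (4/7 + 20*16 + 16*18)² - 4*(4/7 + 20*16 + 16*18) - 4*(-424) + (4/7 + 20*16 + 16*18)*(-424)) - 1*304847 = (3 + (4/7 + 320 + 288)² - 4*(4/7 + 320 + 288) + 1696 + (4/7 + 320 + 288)*(-424)) - 304847 = (3 + (4260/7)² - 4*4260/7 + 1696 + (4260/7)*(-424)) - 304847 = (3 + 18147600/49 - 17040/7 + 1696 - 1806240/7) - 304847 = 5467891/49 - 304847 = -9469612/49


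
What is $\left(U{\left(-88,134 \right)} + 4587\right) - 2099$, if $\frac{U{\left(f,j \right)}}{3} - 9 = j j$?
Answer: $56383$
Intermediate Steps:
$U{\left(f,j \right)} = 27 + 3 j^{2}$ ($U{\left(f,j \right)} = 27 + 3 j j = 27 + 3 j^{2}$)
$\left(U{\left(-88,134 \right)} + 4587\right) - 2099 = \left(\left(27 + 3 \cdot 134^{2}\right) + 4587\right) - 2099 = \left(\left(27 + 3 \cdot 17956\right) + 4587\right) - 2099 = \left(\left(27 + 53868\right) + 4587\right) - 2099 = \left(53895 + 4587\right) - 2099 = 58482 - 2099 = 56383$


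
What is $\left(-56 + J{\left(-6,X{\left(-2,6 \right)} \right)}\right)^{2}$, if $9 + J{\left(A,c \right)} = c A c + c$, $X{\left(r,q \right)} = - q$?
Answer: $82369$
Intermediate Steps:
$J{\left(A,c \right)} = -9 + c + A c^{2}$ ($J{\left(A,c \right)} = -9 + \left(c A c + c\right) = -9 + \left(A c c + c\right) = -9 + \left(A c^{2} + c\right) = -9 + \left(c + A c^{2}\right) = -9 + c + A c^{2}$)
$\left(-56 + J{\left(-6,X{\left(-2,6 \right)} \right)}\right)^{2} = \left(-56 - \left(15 + 216\right)\right)^{2} = \left(-56 - 231\right)^{2} = \left(-287\right)^{2} = 82369$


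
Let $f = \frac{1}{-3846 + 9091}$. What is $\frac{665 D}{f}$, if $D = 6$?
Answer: $20927550$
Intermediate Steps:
$f = \frac{1}{5245} \approx 0.00019066$
$\frac{665 D}{f} = 665 \cdot 6 \frac{1}{\frac{1}{5245}} = 3990 \cdot 5245 = 20927550$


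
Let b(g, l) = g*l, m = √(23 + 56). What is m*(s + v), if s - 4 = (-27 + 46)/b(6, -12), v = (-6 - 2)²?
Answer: 4877*√79/72 ≈ 602.05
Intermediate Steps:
v = 64 (v = (-8)² = 64)
m = √79 ≈ 8.8882
s = 269/72 (s = 4 + (-27 + 46)/((6*(-12))) = 4 + 19/(-72) = 4 + 19*(-1/72) = 4 - 19/72 = 269/72 ≈ 3.7361)
m*(s + v) = √79*(269/72 + 64) = √79*(4877/72) = 4877*√79/72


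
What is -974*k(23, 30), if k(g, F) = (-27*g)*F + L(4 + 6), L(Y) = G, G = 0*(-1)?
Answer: 18145620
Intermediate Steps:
G = 0
L(Y) = 0
k(g, F) = -27*F*g (k(g, F) = (-27*g)*F + 0 = -27*F*g + 0 = -27*F*g)
-974*k(23, 30) = -(-26298)*30*23 = -974*(-18630) = 18145620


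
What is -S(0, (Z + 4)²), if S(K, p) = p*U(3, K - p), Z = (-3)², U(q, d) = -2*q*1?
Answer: 1014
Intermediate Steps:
U(q, d) = -2*q
Z = 9
S(K, p) = -6*p (S(K, p) = p*(-2*3) = p*(-6) = -6*p)
-S(0, (Z + 4)²) = -(-6)*(9 + 4)² = -(-6)*13² = -(-6)*169 = -1*(-1014) = 1014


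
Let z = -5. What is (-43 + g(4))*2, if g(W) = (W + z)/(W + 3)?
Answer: -604/7 ≈ -86.286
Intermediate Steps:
g(W) = (-5 + W)/(3 + W) (g(W) = (W - 5)/(W + 3) = (-5 + W)/(3 + W))
(-43 + g(4))*2 = (-43 + (-5 + 4)/(3 + 4))*2 = (-43 - 1/7)*2 = -302/7*2 = -604/7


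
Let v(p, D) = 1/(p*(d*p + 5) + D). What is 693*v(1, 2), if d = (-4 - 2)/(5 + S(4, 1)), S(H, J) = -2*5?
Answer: 3465/41 ≈ 84.512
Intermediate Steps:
S(H, J) = -10
d = 6/5 (d = (-4 - 2)/(5 - 10) = -6/(-5) = -6*(-⅕) = 6/5 ≈ 1.2000)
v(p, D) = 1/(D + p*(5 + 6*p/5)) (v(p, D) = 1/(p*(6*p/5 + 5) + D) = 1/(p*(5 + 6*p/5) + D) = 1/(D + p*(5 + 6*p/5)))
693*v(1, 2) = 693*(5/(5*2 + 6*1² + 25*1)) = 693*(5/(10 + 6*1 + 25)) = 693*(5/(10 + 6 + 25)) = 693*(5/41) = 3465/41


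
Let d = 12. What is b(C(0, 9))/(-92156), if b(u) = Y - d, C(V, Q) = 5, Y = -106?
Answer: 59/46078 ≈ 0.0012804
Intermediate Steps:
b(u) = -118 (b(u) = -106 - 1*12 = -106 - 12 = -118)
b(C(0, 9))/(-92156) = -118/(-92156) = -118*(-1/92156) = 59/46078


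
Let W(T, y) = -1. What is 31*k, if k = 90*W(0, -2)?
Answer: -2790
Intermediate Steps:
k = -90 (k = 90*(-1) = -90)
31*k = 31*(-90) = -2790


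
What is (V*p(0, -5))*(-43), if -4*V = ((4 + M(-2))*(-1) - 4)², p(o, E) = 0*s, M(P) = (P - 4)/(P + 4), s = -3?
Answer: 0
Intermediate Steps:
M(P) = (-4 + P)/(4 + P)
p(o, E) = 0 (p(o, E) = 0*(-3) = 0)
V = -25/4 (V = -((4 + (-4 - 2)/(4 - 2))*(-1) - 4)²/4 = -((4 - 6/2)*(-1) - 4)²/4 = -((4 + (½)*(-6))*(-1) - 4)²/4 = -((4 - 3)*(-1) - 4)²/4 = -(1*(-1) - 4)²/4 = -(-1 - 4)²/4 = -¼*(-5)² = -¼*25 = -25/4 ≈ -6.2500)
(V*p(0, -5))*(-43) = -25/4*0*(-43) = 0*(-43) = 0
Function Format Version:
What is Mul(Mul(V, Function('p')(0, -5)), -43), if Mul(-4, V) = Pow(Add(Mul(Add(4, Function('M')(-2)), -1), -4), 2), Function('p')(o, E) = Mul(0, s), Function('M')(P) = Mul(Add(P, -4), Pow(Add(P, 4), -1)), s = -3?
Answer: 0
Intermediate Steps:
Function('M')(P) = Mul(Pow(Add(4, P), -1), Add(-4, P)) (Function('M')(P) = Mul(Add(-4, P), Pow(Add(4, P), -1)) = Mul(Pow(Add(4, P), -1), Add(-4, P)))
Function('p')(o, E) = 0 (Function('p')(o, E) = Mul(0, -3) = 0)
V = Rational(-25, 4) (V = Mul(Rational(-1, 4), Pow(Add(Mul(Add(4, Mul(Pow(Add(4, -2), -1), Add(-4, -2))), -1), -4), 2)) = Mul(Rational(-1, 4), Pow(Add(Mul(Add(4, Mul(Pow(2, -1), -6)), -1), -4), 2)) = Mul(Rational(-1, 4), Pow(Add(Mul(Add(4, Mul(Rational(1, 2), -6)), -1), -4), 2)) = Mul(Rational(-1, 4), Pow(Add(Mul(Add(4, -3), -1), -4), 2)) = Mul(Rational(-1, 4), Pow(Add(Mul(1, -1), -4), 2)) = Mul(Rational(-1, 4), Pow(Add(-1, -4), 2)) = Mul(Rational(-1, 4), Pow(-5, 2)) = Mul(Rational(-1, 4), 25) = Rational(-25, 4) ≈ -6.2500)
Mul(Mul(V, Function('p')(0, -5)), -43) = Mul(Mul(Rational(-25, 4), 0), -43) = Mul(0, -43) = 0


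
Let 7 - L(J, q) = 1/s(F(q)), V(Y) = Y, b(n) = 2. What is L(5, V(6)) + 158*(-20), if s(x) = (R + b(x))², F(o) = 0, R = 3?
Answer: -78826/25 ≈ -3153.0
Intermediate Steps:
s(x) = 25 (s(x) = (3 + 2)² = 5² = 25)
L(J, q) = 174/25 (L(J, q) = 7 - 1/25 = 174/25)
L(5, V(6)) + 158*(-20) = 174/25 + 158*(-20) = 174/25 - 3160 = -78826/25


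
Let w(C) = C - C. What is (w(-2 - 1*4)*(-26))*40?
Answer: 0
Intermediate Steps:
w(C) = 0
(w(-2 - 1*4)*(-26))*40 = (0*(-26))*40 = 0*40 = 0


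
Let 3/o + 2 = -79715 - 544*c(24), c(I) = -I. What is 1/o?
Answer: -66661/3 ≈ -22220.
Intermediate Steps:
o = -3/66661 (o = 3/(-2 + (-79715 - (-544)*24)) = 3/(-2 + (-79715 - 544*(-24))) = 3/(-2 + (-79715 + 13056)) = 3/(-2 - 66659) = 3/(-66661) = 3*(-1/66661) = -3/66661 ≈ -4.5004e-5)
1/o = 1/(-3/66661) = -66661/3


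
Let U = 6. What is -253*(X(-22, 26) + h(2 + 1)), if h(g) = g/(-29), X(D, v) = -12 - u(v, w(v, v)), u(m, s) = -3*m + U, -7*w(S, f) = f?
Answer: -439461/29 ≈ -15154.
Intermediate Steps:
w(S, f) = -f/7
u(m, s) = 6 - 3*m (u(m, s) = -3*m + 6 = 6 - 3*m)
X(D, v) = -18 + 3*v (X(D, v) = -12 - (6 - 3*v) = -12 + (-6 + 3*v) = -18 + 3*v)
h(g) = -g/29 (h(g) = g*(-1/29) = -g/29)
-253*(X(-22, 26) + h(2 + 1)) = -253*((-18 + 3*26) - (2 + 1)/29) = -253*((-18 + 78) - 1/29*3) = -253*(60 - 3/29) = -253*1737/29 = -439461/29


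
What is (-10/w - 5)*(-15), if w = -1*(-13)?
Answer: 1125/13 ≈ 86.538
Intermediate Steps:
w = 13
(-10/w - 5)*(-15) = (-10/13 - 5)*(-15) = -75/13*(-15) = 1125/13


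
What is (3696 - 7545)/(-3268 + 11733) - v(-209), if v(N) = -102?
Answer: 859581/8465 ≈ 101.55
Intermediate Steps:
(3696 - 7545)/(-3268 + 11733) - v(-209) = (3696 - 7545)/(-3268 + 11733) - 1*(-102) = -3849/8465 + 102 = 859581/8465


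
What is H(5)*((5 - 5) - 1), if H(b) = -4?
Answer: 4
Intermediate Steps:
H(5)*((5 - 5) - 1) = -4*((5 - 5) - 1) = -4*(0 - 1) = -4*(-1) = 4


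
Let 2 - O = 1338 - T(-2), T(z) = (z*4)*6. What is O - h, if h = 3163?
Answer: -4547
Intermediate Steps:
T(z) = 24*z (T(z) = (4*z)*6 = 24*z)
O = -1384 (O = 2 - (1338 - 24*(-2)) = 2 - (1338 - 1*(-48)) = 2 - (1338 + 48) = 2 - 1*1386 = 2 - 1386 = -1384)
O - h = -1384 - 1*3163 = -1384 - 3163 = -4547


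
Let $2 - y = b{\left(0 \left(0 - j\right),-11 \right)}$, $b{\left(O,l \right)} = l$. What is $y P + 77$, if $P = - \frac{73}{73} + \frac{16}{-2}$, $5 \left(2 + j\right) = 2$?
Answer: $-40$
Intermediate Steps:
$j = - \frac{8}{5}$ ($j = -2 + \frac{1}{5} \cdot 2 = -2 + \frac{2}{5} = - \frac{8}{5} \approx -1.6$)
$y = 13$ ($y = 2 - -11 = 2 + 11 = 13$)
$P = -9$ ($P = \left(-73\right) \frac{1}{73} + 16 \left(- \frac{1}{2}\right) = -1 - 8 = -9$)
$y P + 77 = 13 \left(-9\right) + 77 = -117 + 77 = -40$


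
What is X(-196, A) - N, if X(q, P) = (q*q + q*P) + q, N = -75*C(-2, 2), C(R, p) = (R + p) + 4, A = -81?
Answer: 54396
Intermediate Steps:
C(R, p) = 4 + R + p
N = -300 (N = -75*(4 - 2 + 2) = -75*4 = -300)
X(q, P) = q + q**2 + P*q (X(q, P) = (q**2 + P*q) + q = q + q**2 + P*q)
X(-196, A) - N = -196*(1 - 81 - 196) - 1*(-300) = -196*(-276) + 300 = 54096 + 300 = 54396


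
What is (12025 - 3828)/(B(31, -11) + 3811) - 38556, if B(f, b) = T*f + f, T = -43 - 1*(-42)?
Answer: -146928719/3811 ≈ -38554.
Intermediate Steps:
T = -1 (T = -43 + 42 = -1)
B(f, b) = 0 (B(f, b) = -f + f = 0)
(12025 - 3828)/(B(31, -11) + 3811) - 38556 = (12025 - 3828)/(0 + 3811) - 38556 = 8197/3811 - 38556 = -146928719/3811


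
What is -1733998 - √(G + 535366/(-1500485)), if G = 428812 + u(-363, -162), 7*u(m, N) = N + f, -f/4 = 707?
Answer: -1733998 - 2*√4920859826514015/214355 ≈ -1.7347e+6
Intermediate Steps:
f = -2828 (f = -4*707 = -2828)
u(m, N) = -404 + N/7 (u(m, N) = (N - 2828)/7 = (-2828 + N)/7 = -404 + N/7)
G = 2998694/7 (G = 428812 + (-404 + (⅐)*(-162)) = 428812 + (-404 - 162/7) = 428812 - 2990/7 = 2998694/7 ≈ 4.2839e+5)
-1733998 - √(G + 535366/(-1500485)) = -1733998 - √(2998694/7 + 535366/(-1500485)) = -1733998 - √(2998694/7 + 535366*(-1/1500485)) = -1733998 - √(2998694/7 - 535366/1500485) = -1733998 - √(91826359572/214355) = -1733998 - 2*√4920859826514015/214355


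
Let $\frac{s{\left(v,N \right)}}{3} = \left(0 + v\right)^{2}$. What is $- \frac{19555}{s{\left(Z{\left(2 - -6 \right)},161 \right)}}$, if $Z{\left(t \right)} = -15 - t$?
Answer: $- \frac{19555}{1587} \approx -12.322$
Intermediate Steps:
$s{\left(v,N \right)} = 3 v^{2}$ ($s{\left(v,N \right)} = 3 \left(0 + v\right)^{2} = 3 v^{2}$)
$- \frac{19555}{s{\left(Z{\left(2 - -6 \right)},161 \right)}} = - \frac{19555}{3 \left(-15 - \left(2 - -6\right)\right)^{2}} = - \frac{19555}{3 \left(-15 - \left(2 + 6\right)\right)^{2}} = - \frac{19555}{3 \left(-15 - 8\right)^{2}} = - \frac{19555}{3 \left(-23\right)^{2}} = - \frac{19555}{3 \cdot 529} = - \frac{19555}{1587}$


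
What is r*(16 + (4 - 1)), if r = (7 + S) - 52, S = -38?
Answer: -1577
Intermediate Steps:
r = -83 (r = (7 - 38) - 52 = -31 - 52 = -83)
r*(16 + (4 - 1)) = -83*(16 + (4 - 1)) = -83*(16 + 3) = -83*19 = -1577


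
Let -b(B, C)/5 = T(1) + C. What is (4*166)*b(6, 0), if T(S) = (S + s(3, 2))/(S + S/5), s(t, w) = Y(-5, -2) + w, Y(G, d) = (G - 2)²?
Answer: -431600/3 ≈ -1.4387e+5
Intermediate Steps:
Y(G, d) = (-2 + G)²
s(t, w) = 49 + w (s(t, w) = (-2 - 5)² + w = (-7)² + w = 49 + w)
T(S) = 5*(51 + S)/(6*S) (T(S) = (S + (49 + 2))/(S + S/5) = (S + 51)/(S + S*(⅕)) = (51 + S)/(S + S/5) = (51 + S)/((6*S/5)) = (51 + S)*(5/(6*S)) = 5*(51 + S)/(6*S))
b(B, C) = -650/3 - 5*C (b(B, C) = -5*((⅚)*(51 + 1)/1 + C) = -5*((⅚)*1*52 + C) = -5*(130/3 + C) = -650/3 - 5*C)
(4*166)*b(6, 0) = (4*166)*(-650/3 - 5*0) = 664*(-650/3 + 0) = 664*(-650/3) = -431600/3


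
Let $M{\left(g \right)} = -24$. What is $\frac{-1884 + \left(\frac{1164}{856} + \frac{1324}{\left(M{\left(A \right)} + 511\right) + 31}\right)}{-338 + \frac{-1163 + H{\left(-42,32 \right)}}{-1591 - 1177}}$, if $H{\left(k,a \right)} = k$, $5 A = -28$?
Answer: $\frac{144220477048}{25894445227} \approx 5.5695$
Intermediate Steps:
$A = - \frac{28}{5}$ ($A = \frac{1}{5} \left(-28\right) = - \frac{28}{5} \approx -5.6$)
$\frac{-1884 + \left(\frac{1164}{856} + \frac{1324}{\left(M{\left(A \right)} + 511\right) + 31}\right)}{-338 + \frac{-1163 + H{\left(-42,32 \right)}}{-1591 - 1177}} = \frac{-1884 + \left(\frac{1164}{856} + \frac{1324}{\left(-24 + 511\right) + 31}\right)}{-338 + \frac{-1163 - 42}{-1591 - 1177}} = \frac{-1884 + \left(1164 \cdot \frac{1}{856} + \frac{1324}{487 + 31}\right)}{-338 - \frac{1205}{-2768}} = \frac{-1884 + \left(\frac{291}{214} + \frac{1324}{518}\right)}{-338 - - \frac{1205}{2768}} = \frac{-1884 + \left(\frac{291}{214} + 1324 \cdot \frac{1}{518}\right)}{-338 + \frac{1205}{2768}} = \frac{-1884 + \left(\frac{291}{214} + \frac{662}{259}\right)}{- \frac{934379}{2768}} = \left(-1884 + \frac{217037}{55426}\right) \left(- \frac{2768}{934379}\right) = \left(- \frac{104205547}{55426}\right) \left(- \frac{2768}{934379}\right) = \frac{144220477048}{25894445227}$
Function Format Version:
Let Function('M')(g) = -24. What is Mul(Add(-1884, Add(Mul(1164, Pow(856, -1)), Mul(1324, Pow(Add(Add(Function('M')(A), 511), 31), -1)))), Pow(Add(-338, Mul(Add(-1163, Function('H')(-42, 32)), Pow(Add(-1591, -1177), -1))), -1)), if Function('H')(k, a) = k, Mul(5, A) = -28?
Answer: Rational(144220477048, 25894445227) ≈ 5.5695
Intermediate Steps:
A = Rational(-28, 5) (A = Mul(Rational(1, 5), -28) = Rational(-28, 5) ≈ -5.6000)
Mul(Add(-1884, Add(Mul(1164, Pow(856, -1)), Mul(1324, Pow(Add(Add(Function('M')(A), 511), 31), -1)))), Pow(Add(-338, Mul(Add(-1163, Function('H')(-42, 32)), Pow(Add(-1591, -1177), -1))), -1)) = Mul(Add(-1884, Add(Mul(1164, Pow(856, -1)), Mul(1324, Pow(Add(Add(-24, 511), 31), -1)))), Pow(Add(-338, Mul(Add(-1163, -42), Pow(Add(-1591, -1177), -1))), -1)) = Mul(Add(-1884, Add(Mul(1164, Rational(1, 856)), Mul(1324, Pow(Add(487, 31), -1)))), Pow(Add(-338, Mul(-1205, Pow(-2768, -1))), -1)) = Mul(Add(-1884, Add(Rational(291, 214), Mul(1324, Pow(518, -1)))), Pow(Add(-338, Mul(-1205, Rational(-1, 2768))), -1)) = Mul(Add(-1884, Add(Rational(291, 214), Mul(1324, Rational(1, 518)))), Pow(Add(-338, Rational(1205, 2768)), -1)) = Mul(Add(-1884, Add(Rational(291, 214), Rational(662, 259))), Pow(Rational(-934379, 2768), -1)) = Mul(Add(-1884, Rational(217037, 55426)), Rational(-2768, 934379)) = Mul(Rational(-104205547, 55426), Rational(-2768, 934379)) = Rational(144220477048, 25894445227)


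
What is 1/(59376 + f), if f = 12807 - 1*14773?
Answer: 1/57410 ≈ 1.7419e-5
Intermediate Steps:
f = -1966 (f = 12807 - 14773 = -1966)
1/(59376 + f) = 1/(59376 - 1966) = 1/57410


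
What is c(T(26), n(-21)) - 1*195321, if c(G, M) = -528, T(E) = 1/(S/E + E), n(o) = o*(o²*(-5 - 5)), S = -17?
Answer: -195849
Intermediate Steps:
n(o) = -10*o³ (n(o) = o*(o²*(-10)) = o*(-10*o²) = -10*o³)
T(E) = 1/(E - 17/E) (T(E) = 1/(-17/E + E) = 1/(E - 17/E))
c(T(26), n(-21)) - 1*195321 = -528 - 1*195321 = -528 - 195321 = -195849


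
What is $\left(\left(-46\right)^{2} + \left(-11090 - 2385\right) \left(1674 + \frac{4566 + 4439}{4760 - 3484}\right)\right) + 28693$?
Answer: $- \frac{2624086681}{116} \approx -2.2621 \cdot 10^{7}$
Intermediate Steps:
$\left(\left(-46\right)^{2} + \left(-11090 - 2385\right) \left(1674 + \frac{4566 + 4439}{4760 - 3484}\right)\right) + 28693 = \left(2116 - 13475 \left(1674 + \frac{9005}{1276}\right)\right) + 28693 = \left(2116 - \frac{2627660525}{116}\right) + 28693 = - \frac{2627415069}{116} + 28693 = - \frac{2624086681}{116}$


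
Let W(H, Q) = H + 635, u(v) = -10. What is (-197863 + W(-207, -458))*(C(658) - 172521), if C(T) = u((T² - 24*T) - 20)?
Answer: 34063657985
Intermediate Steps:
C(T) = -10
W(H, Q) = 635 + H
(-197863 + W(-207, -458))*(C(658) - 172521) = (-197863 + (635 - 207))*(-10 - 172521) = (-197863 + 428)*(-172531) = -197435*(-172531) = 34063657985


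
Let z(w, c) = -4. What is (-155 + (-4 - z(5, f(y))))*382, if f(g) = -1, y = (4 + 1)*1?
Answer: -59210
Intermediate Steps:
y = 5 (y = 5*1 = 5)
(-155 + (-4 - z(5, f(y))))*382 = (-155 + (-4 - 1*(-4)))*382 = (-155 + (-4 + 4))*382 = (-155 + 0)*382 = -155*382 = -59210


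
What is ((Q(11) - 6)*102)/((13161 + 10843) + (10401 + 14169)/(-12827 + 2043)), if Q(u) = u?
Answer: 2749920/129417283 ≈ 0.021248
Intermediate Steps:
((Q(11) - 6)*102)/((13161 + 10843) + (10401 + 14169)/(-12827 + 2043)) = ((11 - 6)*102)/((13161 + 10843) + (10401 + 14169)/(-12827 + 2043)) = (5*102)/(24004 + 24570/(-10784)) = 510/(24004 + 24570*(-1/10784)) = 510/(24004 - 12285/5392) = 510/(129417283/5392) = 510*(5392/129417283) = 2749920/129417283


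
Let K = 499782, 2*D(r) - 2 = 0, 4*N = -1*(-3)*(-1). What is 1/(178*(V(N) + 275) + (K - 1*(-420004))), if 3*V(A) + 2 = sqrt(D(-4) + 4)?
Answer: 2179389/2110993921871 - 267*sqrt(5)/4221987843742 ≈ 1.0323e-6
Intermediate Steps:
N = -3/4 (N = (-1*(-3)*(-1))/4 = (3*(-1))/4 = (1/4)*(-3) = -3/4 ≈ -0.75000)
D(r) = 1 (D(r) = 1 + (1/2)*0 = 1 + 0 = 1)
V(A) = -2/3 + sqrt(5)/3 (V(A) = -2/3 + sqrt(1 + 4)/3 = -2/3 + sqrt(5)/3)
1/(178*(V(N) + 275) + (K - 1*(-420004))) = 1/(178*((-2/3 + sqrt(5)/3) + 275) + (499782 - 1*(-420004))) = 1/(178*(823/3 + sqrt(5)/3) + (499782 + 420004)) = 1/((146494/3 + 178*sqrt(5)/3) + 919786) = 1/(2905852/3 + 178*sqrt(5)/3)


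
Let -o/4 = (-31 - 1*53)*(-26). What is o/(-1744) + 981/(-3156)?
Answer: 538749/114668 ≈ 4.6983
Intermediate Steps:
o = -8736 (o = -4*(-31 - 1*53)*(-26) = -4*(-31 - 53)*(-26) = -(-336)*(-26) = -4*2184 = -8736)
o/(-1744) + 981/(-3156) = -8736/(-1744) + 981/(-3156) = -8736*(-1/1744) + 981*(-1/3156) = 546/109 - 327/1052 = 538749/114668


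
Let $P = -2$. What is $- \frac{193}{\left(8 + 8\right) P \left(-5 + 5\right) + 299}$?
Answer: $- \frac{193}{299} \approx -0.64548$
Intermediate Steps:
$- \frac{193}{\left(8 + 8\right) P \left(-5 + 5\right) + 299} = - \frac{193}{\left(8 + 8\right) \left(- 2 \left(-5 + 5\right)\right) + 299} = - \frac{193}{16 \left(\left(-2\right) 0\right) + 299} = - \frac{193}{16 \cdot 0 + 299} = - \frac{193}{0 + 299} = - \frac{193}{299}$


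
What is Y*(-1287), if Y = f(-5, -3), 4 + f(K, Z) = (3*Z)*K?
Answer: -52767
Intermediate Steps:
f(K, Z) = -4 + 3*K*Z (f(K, Z) = -4 + (3*Z)*K = -4 + 3*K*Z)
Y = 41 (Y = -4 + 3*(-5)*(-3) = -4 + 45 = 41)
Y*(-1287) = 41*(-1287) = -52767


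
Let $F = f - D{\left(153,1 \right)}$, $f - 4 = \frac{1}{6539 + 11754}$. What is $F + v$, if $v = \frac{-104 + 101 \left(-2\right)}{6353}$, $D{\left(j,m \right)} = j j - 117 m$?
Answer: $- \frac{2706430501857}{116215429} \approx -23288.0$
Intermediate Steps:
$f = \frac{73173}{18293}$ ($f = 4 + \frac{1}{6539 + 11754} = 4 + \frac{1}{18293} = \frac{73173}{18293} \approx 4.0001$)
$D{\left(j,m \right)} = j^{2} - 117 m$
$v = - \frac{306}{6353}$ ($v = \left(-104 - 202\right) \frac{1}{6353} = \left(-306\right) \frac{1}{6353} = - \frac{306}{6353} \approx -0.048166$)
$F = - \frac{426007383}{18293}$ ($F = \frac{73173}{18293} - \left(153^{2} - 117\right) = \frac{73173}{18293} - \left(23409 - 117\right) = \frac{73173}{18293} - 23292 = - \frac{426007383}{18293} \approx -23288.0$)
$F + v = - \frac{426007383}{18293} - \frac{306}{6353} = - \frac{2706430501857}{116215429}$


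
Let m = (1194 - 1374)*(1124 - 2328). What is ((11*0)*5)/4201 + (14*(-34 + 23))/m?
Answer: -11/15480 ≈ -0.00071059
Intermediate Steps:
m = 216720 (m = -180*(-1204) = 216720)
((11*0)*5)/4201 + (14*(-34 + 23))/m = ((11*0)*5)/4201 + (14*(-34 + 23))/216720 = (0*5)*(1/4201) + (14*(-11))*(1/216720) = 0*(1/4201) - 154*1/216720 = 0 - 11/15480 = -11/15480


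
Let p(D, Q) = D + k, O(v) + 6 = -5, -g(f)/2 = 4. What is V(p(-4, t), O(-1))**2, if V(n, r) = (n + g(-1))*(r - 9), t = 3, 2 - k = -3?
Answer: 19600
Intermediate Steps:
k = 5 (k = 2 - 1*(-3) = 2 + 3 = 5)
g(f) = -8 (g(f) = -2*4 = -8)
O(v) = -11 (O(v) = -6 - 5 = -11)
p(D, Q) = 5 + D (p(D, Q) = D + 5 = 5 + D)
V(n, r) = (-9 + r)*(-8 + n) (V(n, r) = (n - 8)*(r - 9) = (-8 + n)*(-9 + r) = (-9 + r)*(-8 + n))
V(p(-4, t), O(-1))**2 = (72 - 9*(5 - 4) - 8*(-11) + (5 - 4)*(-11))**2 = (72 - 9*1 + 88 + 1*(-11))**2 = (72 - 9 + 88 - 11)**2 = 140**2 = 19600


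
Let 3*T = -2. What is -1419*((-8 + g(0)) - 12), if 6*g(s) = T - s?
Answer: 85613/3 ≈ 28538.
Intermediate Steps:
T = -2/3 (T = (1/3)*(-2) = -2/3 ≈ -0.66667)
g(s) = -1/9 - s/6 (g(s) = (-2/3 - s)/6 = -1/9 - s/6)
-1419*((-8 + g(0)) - 12) = -1419*((-8 + (-1/9 - 1/6*0)) - 12) = -1419*((-8 + (-1/9 + 0)) - 12) = -1419*((-8 - 1/9) - 12) = -1419*(-73/9 - 12) = -1419*(-181/9) = 85613/3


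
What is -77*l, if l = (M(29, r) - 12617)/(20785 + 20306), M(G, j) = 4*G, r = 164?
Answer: 320859/13697 ≈ 23.426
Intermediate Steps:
l = -4167/13697 (l = (4*29 - 12617)/(20785 + 20306) = (116 - 12617)/41091 = -12501*1/41091 = -4167/13697 ≈ -0.30423)
-77*l = -77*(-4167/13697) = 320859/13697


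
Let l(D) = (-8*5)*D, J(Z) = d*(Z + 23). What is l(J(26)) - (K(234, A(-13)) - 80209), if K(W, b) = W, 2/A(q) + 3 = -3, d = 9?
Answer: 62335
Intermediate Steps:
A(q) = -⅓ (A(q) = 2/(-3 - 3) = 2/(-6) = 2*(-⅙) = -⅓)
J(Z) = 207 + 9*Z (J(Z) = 9*(Z + 23) = 9*(23 + Z) = 207 + 9*Z)
l(D) = -40*D
l(J(26)) - (K(234, A(-13)) - 80209) = -40*(207 + 9*26) - (234 - 80209) = -40*(207 + 234) - 1*(-79975) = -40*441 + 79975 = -17640 + 79975 = 62335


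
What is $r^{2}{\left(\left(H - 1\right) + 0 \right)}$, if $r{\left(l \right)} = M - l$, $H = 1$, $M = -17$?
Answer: $289$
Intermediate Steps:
$r{\left(l \right)} = -17 - l$
$r^{2}{\left(\left(H - 1\right) + 0 \right)} = \left(-17 - \left(\left(1 - 1\right) + 0\right)\right)^{2} = \left(-17 - \left(0 + 0\right)\right)^{2} = \left(-17 - 0\right)^{2} = \left(-17 + 0\right)^{2} = \left(-17\right)^{2} = 289$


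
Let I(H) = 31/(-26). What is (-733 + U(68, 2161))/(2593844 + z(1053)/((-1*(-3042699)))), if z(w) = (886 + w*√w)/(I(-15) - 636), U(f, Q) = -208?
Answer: -1550526571326822080695892229162/4273989419634368673758394494030851 - 5843953079396956953*√13/8547978839268737347516788988061702 ≈ -0.00036278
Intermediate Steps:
I(H) = -31/26 (I(H) = 31*(-1/26) = -31/26)
z(w) = -23036/16567 - 26*w^(3/2)/16567 (z(w) = (886 + w*√w)/(-31/26 - 636) = (886 + w^(3/2))/(-16567/26) = (886 + w^(3/2))*(-26/16567) = -23036/16567 - 26*w^(3/2)/16567)
(-733 + U(68, 2161))/(2593844 + z(1053)/((-1*(-3042699)))) = (-733 - 208)/(2593844 + (-23036/16567 - 246402*√13/16567)/((-1*(-3042699)))) = -941/(2593844 + (-23036/16567 - 246402*√13/16567)/3042699) = -941/(2593844 + (-23036/16567 - 246402*√13/16567)*(1/3042699)) = -941/(2593844 + (-23036/50408394333 - 82134*√13/16802798111)) = -941/(130751511190263016/50408394333 - 82134*√13/16802798111)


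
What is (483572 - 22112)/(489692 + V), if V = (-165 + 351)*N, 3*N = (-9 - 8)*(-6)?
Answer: 115365/124004 ≈ 0.93033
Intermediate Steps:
N = 34 (N = ((-9 - 8)*(-6))/3 = (-17*(-6))/3 = (1/3)*102 = 34)
V = 6324 (V = (-165 + 351)*34 = 186*34 = 6324)
(483572 - 22112)/(489692 + V) = (483572 - 22112)/(489692 + 6324) = 461460/496016 = 461460*(1/496016) = 115365/124004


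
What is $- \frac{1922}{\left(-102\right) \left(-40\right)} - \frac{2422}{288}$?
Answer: $- \frac{108701}{12240} \approx -8.8808$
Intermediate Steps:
$- \frac{1922}{\left(-102\right) \left(-40\right)} - \frac{2422}{288} = - \frac{1922}{4080} - \frac{1211}{144} = \left(-1922\right) \frac{1}{4080} - \frac{1211}{144} = - \frac{961}{2040} - \frac{1211}{144} = - \frac{108701}{12240}$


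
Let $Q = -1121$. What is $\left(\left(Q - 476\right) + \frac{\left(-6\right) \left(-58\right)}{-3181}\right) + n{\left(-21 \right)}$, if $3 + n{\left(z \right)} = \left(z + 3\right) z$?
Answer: $- \frac{3887530}{3181} \approx -1222.1$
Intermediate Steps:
$n{\left(z \right)} = -3 + z \left(3 + z\right)$ ($n{\left(z \right)} = -3 + \left(z + 3\right) z = -3 + \left(3 + z\right) z = -3 + z \left(3 + z\right)$)
$\left(\left(Q - 476\right) + \frac{\left(-6\right) \left(-58\right)}{-3181}\right) + n{\left(-21 \right)} = \left(\left(-1121 - 476\right) + \frac{\left(-6\right) \left(-58\right)}{-3181}\right) + \left(-3 + \left(-21\right)^{2} + 3 \left(-21\right)\right) = \left(-1597 + 348 \left(- \frac{1}{3181}\right)\right) - -375 = \left(-1597 - \frac{348}{3181}\right) + 375 = - \frac{5080405}{3181} + 375 = - \frac{3887530}{3181}$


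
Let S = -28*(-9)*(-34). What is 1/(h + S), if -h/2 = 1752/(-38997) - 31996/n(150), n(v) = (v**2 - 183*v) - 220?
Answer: -33602415/288318388444 ≈ -0.00011655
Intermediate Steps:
S = -8568 (S = 252*(-34) = -8568)
n(v) = -220 + v**2 - 183*v
h = -412896724/33602415 (h = -2*(1752/(-38997) - 31996/(-220 + 150**2 - 183*150)) = -2*(1752*(-1/38997) - 31996/(-220 + 22500 - 27450)) = -2*(-584/12999 - 31996/(-5170)) = -2*(-584/12999 - 31996*(-1/5170)) = -2*(-584/12999 + 15998/2585) = -2*206448362/33602415 = -412896724/33602415 ≈ -12.288)
1/(h + S) = 1/(-412896724/33602415 - 8568) = 1/(-288318388444/33602415) = -33602415/288318388444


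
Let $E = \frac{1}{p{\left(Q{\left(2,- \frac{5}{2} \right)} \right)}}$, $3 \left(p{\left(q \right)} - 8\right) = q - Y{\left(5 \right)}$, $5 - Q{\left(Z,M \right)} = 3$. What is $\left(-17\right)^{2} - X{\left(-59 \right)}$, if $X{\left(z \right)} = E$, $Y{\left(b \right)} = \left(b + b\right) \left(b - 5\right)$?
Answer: $\frac{7511}{26} \approx 288.88$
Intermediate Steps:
$Q{\left(Z,M \right)} = 2$ ($Q{\left(Z,M \right)} = 5 - 3 = 2$)
$Y{\left(b \right)} = 2 b \left(-5 + b\right)$
$p{\left(q \right)} = 8 + \frac{q}{3}$ ($p{\left(q \right)} = 8 + \frac{q - 2 \cdot 5 \left(-5 + 5\right)}{3} = 8 + \frac{q - 2 \cdot 5 \cdot 0}{3} = 8 + \frac{q - 0}{3} = 8 + \frac{q + 0}{3} = 8 + \frac{q}{3}$)
$E = \frac{3}{26}$ ($E = \frac{1}{8 + \frac{1}{3} \cdot 2} = \frac{1}{8 + \frac{2}{3}} = \frac{1}{\frac{26}{3}} = \frac{3}{26} \approx 0.11538$)
$X{\left(z \right)} = \frac{3}{26}$
$\left(-17\right)^{2} - X{\left(-59 \right)} = \left(-17\right)^{2} - \frac{3}{26} = 289 - \frac{3}{26} = \frac{7511}{26}$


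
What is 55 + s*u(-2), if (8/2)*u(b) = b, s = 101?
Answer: 9/2 ≈ 4.5000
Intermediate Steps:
u(b) = b/4
55 + s*u(-2) = 55 + 101*((1/4)*(-2)) = 55 + 101*(-1/2) = 55 - 101/2 = 9/2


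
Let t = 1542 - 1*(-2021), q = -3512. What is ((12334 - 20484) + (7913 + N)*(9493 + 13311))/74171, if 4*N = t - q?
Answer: 220774477/74171 ≈ 2976.6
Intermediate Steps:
t = 3563 (t = 1542 + 2021 = 3563)
N = 7075/4 (N = (3563 - 1*(-3512))/4 = (3563 + 3512)/4 = (¼)*7075 = 7075/4 ≈ 1768.8)
((12334 - 20484) + (7913 + N)*(9493 + 13311))/74171 = ((12334 - 20484) + (7913 + 7075/4)*(9493 + 13311))/74171 = (-8150 + (38727/4)*22804)*(1/74171) = (-8150 + 220782627)*(1/74171) = 220774477*(1/74171) = 220774477/74171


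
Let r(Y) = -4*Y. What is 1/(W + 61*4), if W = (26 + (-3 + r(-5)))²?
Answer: 1/2093 ≈ 0.00047778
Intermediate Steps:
W = 1849 (W = (26 + (-3 - 4*(-5)))² = (26 + (-3 + 20))² = (26 + 17)² = 43² = 1849)
1/(W + 61*4) = 1/(1849 + 61*4) = 1/(1849 + 244) = 1/2093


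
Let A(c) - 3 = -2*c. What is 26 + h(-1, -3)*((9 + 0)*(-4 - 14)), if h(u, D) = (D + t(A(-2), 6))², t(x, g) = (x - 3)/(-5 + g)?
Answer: -136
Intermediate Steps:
A(c) = 3 - 2*c
t(x, g) = (-3 + x)/(-5 + g)
h(u, D) = (4 + D)² (h(u, D) = (D + (-3 + (3 - 2*(-2)))/(-5 + 6))² = (D + (-3 + (3 + 4))/1)² = (D + 1*(-3 + 7))² = (D + 1*4)² = (D + 4)² = (4 + D)²)
26 + h(-1, -3)*((9 + 0)*(-4 - 14)) = 26 + (4 - 3)²*((9 + 0)*(-4 - 14)) = 26 + 1²*(9*(-18)) = 26 + 1*(-162) = 26 - 162 = -136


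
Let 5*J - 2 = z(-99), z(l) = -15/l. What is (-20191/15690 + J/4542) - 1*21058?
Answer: -4127113626929/195975945 ≈ -21059.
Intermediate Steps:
J = 71/165 (J = ⅖ + (-15/(-99))/5 = ⅖ + (-15*(-1/99))/5 = ⅖ + (⅕)*(5/33) = ⅖ + 1/33 = 71/165 ≈ 0.43030)
(-20191/15690 + J/4542) - 1*21058 = (-20191/15690 + (71/165)/4542) - 1*21058 = (-20191*1/15690 + (71/165)*(1/4542)) - 21058 = (-20191/15690 + 71/749430) - 21058 = -252177119/195975945 - 21058 = -4127113626929/195975945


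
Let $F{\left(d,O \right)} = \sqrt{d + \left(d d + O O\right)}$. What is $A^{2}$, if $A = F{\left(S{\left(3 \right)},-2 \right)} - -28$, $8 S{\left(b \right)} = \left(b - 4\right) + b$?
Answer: $\frac{\left(112 + \sqrt{69}\right)^{2}}{16} \approx 904.61$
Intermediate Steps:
$S{\left(b \right)} = - \frac{1}{2} + \frac{b}{4}$ ($S{\left(b \right)} = \frac{\left(b - 4\right) + b}{8} = \frac{\left(-4 + b\right) + b}{8} = \frac{-4 + 2 b}{8} = - \frac{1}{2} + \frac{b}{4}$)
$F{\left(d,O \right)} = \sqrt{d + O^{2} + d^{2}}$ ($F{\left(d,O \right)} = \sqrt{d + \left(d^{2} + O^{2}\right)} = \sqrt{d + \left(O^{2} + d^{2}\right)} = \sqrt{d + O^{2} + d^{2}}$)
$A = 28 + \frac{\sqrt{69}}{4}$ ($A = \sqrt{\left(- \frac{1}{2} + \frac{1}{4} \cdot 3\right) + \left(-2\right)^{2} + \left(- \frac{1}{2} + \frac{1}{4} \cdot 3\right)^{2}} - -28 = \sqrt{\left(- \frac{1}{2} + \frac{3}{4}\right) + 4 + \left(- \frac{1}{2} + \frac{3}{4}\right)^{2}} + 28 = \sqrt{\frac{1}{4} + 4 + \left(\frac{1}{4}\right)^{2}} + 28 = \sqrt{\frac{1}{4} + 4 + \frac{1}{16}} + 28 = \sqrt{\frac{69}{16}} + 28 = \frac{\sqrt{69}}{4} + 28 = 28 + \frac{\sqrt{69}}{4} \approx 30.077$)
$A^{2} = \left(28 + \frac{\sqrt{69}}{4}\right)^{2}$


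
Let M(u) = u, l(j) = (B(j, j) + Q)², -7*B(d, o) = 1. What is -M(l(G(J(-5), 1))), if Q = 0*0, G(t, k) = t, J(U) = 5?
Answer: -1/49 ≈ -0.020408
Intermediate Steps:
B(d, o) = -⅐ (B(d, o) = -⅐*1 = -⅐)
Q = 0
l(j) = 1/49 (l(j) = (-⅐ + 0)² = (-⅐)² = 1/49)
-M(l(G(J(-5), 1))) = -1*1/49 = -1/49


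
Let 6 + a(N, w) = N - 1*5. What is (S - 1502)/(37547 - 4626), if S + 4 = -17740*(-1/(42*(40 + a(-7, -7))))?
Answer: -343451/7604751 ≈ -0.045163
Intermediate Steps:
a(N, w) = -11 + N (a(N, w) = -6 + (N - 1*5) = -6 + (N - 5) = -6 + (-5 + N) = -11 + N)
S = 3511/231 (S = -4 - 17740*(-1/(42*(40 + (-11 - 7)))) = -4 - 17740*(-1/(42*(40 - 18))) = -4 - 17740/(22*(-42)) = -4 - 17740/(-924) = -4 - 17740*(-1/924) = -4 + 4435/231 = 3511/231 ≈ 15.199)
(S - 1502)/(37547 - 4626) = (3511/231 - 1502)/(37547 - 4626) = -343451/231/32921 = -343451/231*1/32921 = -343451/7604751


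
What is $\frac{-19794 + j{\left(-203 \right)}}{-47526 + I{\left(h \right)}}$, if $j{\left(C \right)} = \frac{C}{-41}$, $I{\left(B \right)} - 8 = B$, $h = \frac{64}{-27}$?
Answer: $\frac{21906477}{52605050} \approx 0.41643$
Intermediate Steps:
$h = - \frac{64}{27}$ ($h = 64 \left(- \frac{1}{27}\right) = - \frac{64}{27} \approx -2.3704$)
$I{\left(B \right)} = 8 + B$
$j{\left(C \right)} = - \frac{C}{41}$ ($j{\left(C \right)} = C \left(- \frac{1}{41}\right) = - \frac{C}{41}$)
$\frac{-19794 + j{\left(-203 \right)}}{-47526 + I{\left(h \right)}} = \frac{-19794 - - \frac{203}{41}}{-47526 + \left(8 - \frac{64}{27}\right)} = \frac{-19794 + \frac{203}{41}}{-47526 + \frac{152}{27}} = - \frac{811351}{41 \left(- \frac{1283050}{27}\right)} = \left(- \frac{811351}{41}\right) \left(- \frac{27}{1283050}\right) = \frac{21906477}{52605050}$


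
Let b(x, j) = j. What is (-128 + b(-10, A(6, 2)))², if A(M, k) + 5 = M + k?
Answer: 15625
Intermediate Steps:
A(M, k) = -5 + M + k (A(M, k) = -5 + (M + k) = -5 + M + k)
(-128 + b(-10, A(6, 2)))² = (-128 + (-5 + 6 + 2))² = (-128 + 3)² = (-125)² = 15625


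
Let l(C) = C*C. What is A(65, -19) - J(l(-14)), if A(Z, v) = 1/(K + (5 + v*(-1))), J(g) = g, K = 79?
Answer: -20187/103 ≈ -195.99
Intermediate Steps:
l(C) = C²
A(Z, v) = 1/(84 - v) (A(Z, v) = 1/(79 + (5 + v*(-1))) = 1/(79 + (5 - v)) = 1/(84 - v))
A(65, -19) - J(l(-14)) = 1/(84 - 1*(-19)) - 1*(-14)² = 1/(84 + 19) - 1*196 = 1/103 - 196 = -20187/103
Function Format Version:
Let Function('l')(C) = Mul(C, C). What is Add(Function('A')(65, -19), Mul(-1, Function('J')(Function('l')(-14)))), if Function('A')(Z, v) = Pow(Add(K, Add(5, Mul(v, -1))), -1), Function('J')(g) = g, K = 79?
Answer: Rational(-20187, 103) ≈ -195.99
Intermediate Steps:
Function('l')(C) = Pow(C, 2)
Function('A')(Z, v) = Pow(Add(84, Mul(-1, v)), -1) (Function('A')(Z, v) = Pow(Add(79, Add(5, Mul(v, -1))), -1) = Pow(Add(79, Add(5, Mul(-1, v))), -1) = Pow(Add(84, Mul(-1, v)), -1))
Add(Function('A')(65, -19), Mul(-1, Function('J')(Function('l')(-14)))) = Add(Pow(Add(84, Mul(-1, -19)), -1), Mul(-1, Pow(-14, 2))) = Add(Pow(Add(84, 19), -1), Mul(-1, 196)) = Add(Pow(103, -1), -196) = Add(Rational(1, 103), -196) = Rational(-20187, 103)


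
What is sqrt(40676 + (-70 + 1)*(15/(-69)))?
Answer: sqrt(40691) ≈ 201.72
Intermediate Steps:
sqrt(40676 + (-70 + 1)*(15/(-69))) = sqrt(40676 - 1035*(-1)/69) = sqrt(40676 - 69*(-5/23)) = sqrt(40676 + 15) = sqrt(40691)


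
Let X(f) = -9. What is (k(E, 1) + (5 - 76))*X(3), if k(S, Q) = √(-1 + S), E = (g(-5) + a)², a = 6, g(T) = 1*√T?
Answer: 639 - 9*√(30 + 12*I*√5) ≈ 585.66 - 20.374*I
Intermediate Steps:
g(T) = √T
E = (6 + I*√5)² (E = (√(-5) + 6)² = (I*√5 + 6)² = (6 + I*√5)² ≈ 31.0 + 26.833*I)
(k(E, 1) + (5 - 76))*X(3) = (√(-1 + (6 + I*√5)²) + (5 - 76))*(-9) = (√(-1 + (6 + I*√5)²) - 71)*(-9) = (-71 + √(-1 + (6 + I*√5)²))*(-9) = 639 - 9*√(-1 + (6 + I*√5)²)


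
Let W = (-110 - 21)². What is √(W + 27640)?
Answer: √44801 ≈ 211.66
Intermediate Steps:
W = 17161 (W = (-131)² = 17161)
√(W + 27640) = √(17161 + 27640) = √44801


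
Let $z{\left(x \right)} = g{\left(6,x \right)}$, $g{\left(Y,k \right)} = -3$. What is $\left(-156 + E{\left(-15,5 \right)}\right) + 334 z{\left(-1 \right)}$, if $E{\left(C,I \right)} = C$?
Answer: $-1173$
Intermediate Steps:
$z{\left(x \right)} = -3$
$\left(-156 + E{\left(-15,5 \right)}\right) + 334 z{\left(-1 \right)} = \left(-156 - 15\right) + 334 \left(-3\right) = -171 - 1002 = -1173$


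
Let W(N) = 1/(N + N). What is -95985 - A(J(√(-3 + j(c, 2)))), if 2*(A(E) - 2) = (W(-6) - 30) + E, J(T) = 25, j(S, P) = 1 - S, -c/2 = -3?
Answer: -2303627/24 ≈ -95985.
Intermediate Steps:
c = 6 (c = -2*(-3) = 6)
W(N) = 1/(2*N)
A(E) = -313/24 + E/2 (A(E) = 2 + (((½)/(-6) - 30) + E)/2 = 2 + (((½)*(-⅙) - 30) + E)/2 = 2 + ((-1/12 - 30) + E)/2 = 2 + (-361/12 + E)/2 = 2 + (-361/24 + E/2) = -313/24 + E/2)
-95985 - A(J(√(-3 + j(c, 2)))) = -95985 - (-313/24 + (½)*25) = -95985 - (-313/24 + 25/2) = -95985 - 1*(-13/24) = -95985 + 13/24 = -2303627/24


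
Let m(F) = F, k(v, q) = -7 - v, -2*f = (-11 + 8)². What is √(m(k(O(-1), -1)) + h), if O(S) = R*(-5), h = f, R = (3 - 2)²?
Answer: I*√26/2 ≈ 2.5495*I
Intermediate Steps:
f = -9/2 (f = -(-11 + 8)²/2 = -½*(-3)² = -½*9 = -9/2 ≈ -4.5000)
R = 1 (R = 1² = 1)
h = -9/2 ≈ -4.5000
O(S) = -5 (O(S) = 1*(-5) = -5)
√(m(k(O(-1), -1)) + h) = √((-7 - 1*(-5)) - 9/2) = √((-7 + 5) - 9/2) = √(-2 - 9/2) = √(-13/2) = I*√26/2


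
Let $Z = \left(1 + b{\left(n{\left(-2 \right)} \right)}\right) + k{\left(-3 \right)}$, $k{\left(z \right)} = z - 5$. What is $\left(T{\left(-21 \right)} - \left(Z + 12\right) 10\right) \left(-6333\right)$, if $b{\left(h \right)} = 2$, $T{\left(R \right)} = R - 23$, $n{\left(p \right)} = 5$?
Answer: $721962$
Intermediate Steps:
$k{\left(z \right)} = -5 + z$
$T{\left(R \right)} = -23 + R$
$Z = -5$ ($Z = \left(1 + 2\right) - 8 = 3 - 8 = -5$)
$\left(T{\left(-21 \right)} - \left(Z + 12\right) 10\right) \left(-6333\right) = \left(\left(-23 - 21\right) - \left(-5 + 12\right) 10\right) \left(-6333\right) = \left(-44 - 7 \cdot 10\right) \left(-6333\right) = \left(-44 - 70\right) \left(-6333\right) = \left(-114\right) \left(-6333\right) = 721962$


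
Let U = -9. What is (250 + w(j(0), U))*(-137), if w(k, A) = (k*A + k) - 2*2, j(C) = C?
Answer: -33702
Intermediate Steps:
w(k, A) = -4 + k + A*k (w(k, A) = (A*k + k) - 4 = (k + A*k) - 4 = -4 + k + A*k)
(250 + w(j(0), U))*(-137) = (250 + (-4 + 0 - 9*0))*(-137) = (250 + (-4 + 0 + 0))*(-137) = (250 - 4)*(-137) = 246*(-137) = -33702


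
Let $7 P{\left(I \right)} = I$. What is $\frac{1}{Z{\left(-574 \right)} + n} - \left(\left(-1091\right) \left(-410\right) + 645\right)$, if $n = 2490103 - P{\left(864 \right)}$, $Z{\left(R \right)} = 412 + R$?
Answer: $- \frac{7807283611458}{17428723} \approx -4.4796 \cdot 10^{5}$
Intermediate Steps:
$P{\left(I \right)} = \frac{I}{7}$
$n = \frac{17429857}{7}$ ($n = 2490103 - \frac{1}{7} \cdot 864 = 2490103 - \frac{864}{7} = \frac{17429857}{7} \approx 2.49 \cdot 10^{6}$)
$\frac{1}{Z{\left(-574 \right)} + n} - \left(\left(-1091\right) \left(-410\right) + 645\right) = \frac{1}{\left(412 - 574\right) + \frac{17429857}{7}} - \left(\left(-1091\right) \left(-410\right) + 645\right) = \frac{1}{-162 + \frac{17429857}{7}} - \left(447310 + 645\right) = \frac{1}{\frac{17428723}{7}} - 447955 = \frac{7}{17428723} - 447955 = - \frac{7807283611458}{17428723}$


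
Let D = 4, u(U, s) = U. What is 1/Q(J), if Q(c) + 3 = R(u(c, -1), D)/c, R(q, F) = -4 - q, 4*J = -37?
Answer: -37/132 ≈ -0.28030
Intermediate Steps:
J = -37/4 (J = (¼)*(-37) = -37/4 ≈ -9.2500)
Q(c) = -3 + (-4 - c)/c
1/Q(J) = 1/(-4 - 4/(-37/4)) = 1/(-4 - 4*(-4/37)) = 1/(-4 + 16/37) = 1/(-132/37) = -37/132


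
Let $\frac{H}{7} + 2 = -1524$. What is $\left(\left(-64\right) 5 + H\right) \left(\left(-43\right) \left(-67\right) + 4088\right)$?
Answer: $-76672938$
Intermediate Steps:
$H = -10682$ ($H = -14 + 7 \left(-1524\right) = -14 - 10668 = -10682$)
$\left(\left(-64\right) 5 + H\right) \left(\left(-43\right) \left(-67\right) + 4088\right) = \left(\left(-64\right) 5 - 10682\right) \left(\left(-43\right) \left(-67\right) + 4088\right) = \left(-320 - 10682\right) \left(2881 + 4088\right) = \left(-11002\right) 6969 = -76672938$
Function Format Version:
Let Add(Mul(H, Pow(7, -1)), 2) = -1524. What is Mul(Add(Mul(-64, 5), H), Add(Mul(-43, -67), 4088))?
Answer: -76672938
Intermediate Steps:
H = -10682 (H = Add(-14, Mul(7, -1524)) = Add(-14, -10668) = -10682)
Mul(Add(Mul(-64, 5), H), Add(Mul(-43, -67), 4088)) = Mul(Add(Mul(-64, 5), -10682), Add(Mul(-43, -67), 4088)) = Mul(Add(-320, -10682), Add(2881, 4088)) = Mul(-11002, 6969) = -76672938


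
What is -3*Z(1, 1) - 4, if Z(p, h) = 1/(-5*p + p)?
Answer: -13/4 ≈ -3.2500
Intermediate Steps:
Z(p, h) = -1/(4*p) (Z(p, h) = 1/(-4*p) = -1/(4*p))
-3*Z(1, 1) - 4 = -(-3)/(4*1) - 4 = -(-3)/4 - 4 = -3*(-¼) - 4 = ¾ - 4 = -13/4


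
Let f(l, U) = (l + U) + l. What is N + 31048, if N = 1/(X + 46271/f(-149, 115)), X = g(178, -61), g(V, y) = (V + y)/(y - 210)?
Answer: 389989283303/12560852 ≈ 31048.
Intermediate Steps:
f(l, U) = U + 2*l (f(l, U) = (U + l) + l = U + 2*l)
g(V, y) = (V + y)/(-210 + y)
X = -117/271 (X = (178 - 61)/(-210 - 61) = 117/(-271) = -1/271*117 = -117/271 ≈ -0.43173)
N = -49593/12560852 (N = 1/(-117/271 + 46271/(115 + 2*(-149))) = 1/(-117/271 + 46271/(115 - 298)) = 1/(-117/271 + 46271/(-183)) = 1/(-117/271 + 46271*(-1/183)) = 1/(-117/271 - 46271/183) = 1/(-12560852/49593) = -49593/12560852 ≈ -0.0039482)
N + 31048 = -49593/12560852 + 31048 = 389989283303/12560852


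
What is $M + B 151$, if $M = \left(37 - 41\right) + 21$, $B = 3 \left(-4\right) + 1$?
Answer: $-1644$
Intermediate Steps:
$B = -11$ ($B = -12 + 1 = -11$)
$M = 17$ ($M = -4 + 21 = 17$)
$M + B 151 = 17 - 1661 = -1644$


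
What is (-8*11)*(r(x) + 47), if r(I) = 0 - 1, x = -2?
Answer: -4048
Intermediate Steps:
r(I) = -1
(-8*11)*(r(x) + 47) = (-8*11)*(-1 + 47) = -88*46 = -4048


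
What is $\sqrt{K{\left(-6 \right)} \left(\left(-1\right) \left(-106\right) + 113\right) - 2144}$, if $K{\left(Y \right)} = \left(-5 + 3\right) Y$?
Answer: $22$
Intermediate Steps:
$K{\left(Y \right)} = - 2 Y$
$\sqrt{K{\left(-6 \right)} \left(\left(-1\right) \left(-106\right) + 113\right) - 2144} = \sqrt{\left(-2\right) \left(-6\right) \left(\left(-1\right) \left(-106\right) + 113\right) - 2144} = \sqrt{12 \left(106 + 113\right) - 2144} = \sqrt{12 \cdot 219 - 2144} = \sqrt{2628 - 2144} = \sqrt{484} = 22$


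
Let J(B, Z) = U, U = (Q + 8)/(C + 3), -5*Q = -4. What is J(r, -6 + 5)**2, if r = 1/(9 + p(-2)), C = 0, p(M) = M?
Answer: 1936/225 ≈ 8.6044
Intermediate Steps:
Q = 4/5 (Q = -1/5*(-4) = 4/5 ≈ 0.80000)
U = 44/15 (U = (4/5 + 8)/(0 + 3) = (44/5)/3 = (44/5)*(1/3) = 44/15 ≈ 2.9333)
r = 1/7 (r = 1/(9 - 2) = 1/7 ≈ 0.14286)
J(B, Z) = 44/15
J(r, -6 + 5)**2 = (44/15)**2 = 1936/225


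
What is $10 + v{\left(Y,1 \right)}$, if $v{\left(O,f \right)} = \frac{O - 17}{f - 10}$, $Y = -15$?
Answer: $\frac{122}{9} \approx 13.556$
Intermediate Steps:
$v{\left(O,f \right)} = \frac{-17 + O}{-10 + f}$
$10 + v{\left(Y,1 \right)} = 10 + \frac{-17 - 15}{-10 + 1} = 10 + \frac{1}{-9} \left(-32\right) = 10 - - \frac{32}{9} = 10 + \frac{32}{9} = \frac{122}{9}$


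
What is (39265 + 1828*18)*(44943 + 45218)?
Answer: 6506829209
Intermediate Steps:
(39265 + 1828*18)*(44943 + 45218) = (39265 + 32904)*90161 = 72169*90161 = 6506829209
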